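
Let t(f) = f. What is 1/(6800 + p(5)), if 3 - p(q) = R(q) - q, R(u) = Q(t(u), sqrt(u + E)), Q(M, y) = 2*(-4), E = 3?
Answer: 1/6816 ≈ 0.00014671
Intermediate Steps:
Q(M, y) = -8
R(u) = -8
p(q) = 11 + q (p(q) = 3 - (-8 - q) = 3 + (8 + q) = 11 + q)
1/(6800 + p(5)) = 1/(6800 + (11 + 5)) = 1/(6800 + 16) = 1/6816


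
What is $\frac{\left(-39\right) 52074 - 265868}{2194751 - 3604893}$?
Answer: $\frac{1148377}{705071} \approx 1.6287$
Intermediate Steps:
$\frac{\left(-39\right) 52074 - 265868}{2194751 - 3604893} = \frac{-2030886 - 265868}{-1410142} = \left(-2296754\right) \left(- \frac{1}{1410142}\right) = \frac{1148377}{705071}$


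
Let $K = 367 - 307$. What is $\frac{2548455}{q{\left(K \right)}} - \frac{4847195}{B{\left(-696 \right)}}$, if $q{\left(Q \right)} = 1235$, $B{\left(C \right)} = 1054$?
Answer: $- \frac{50772527}{20026} \approx -2535.3$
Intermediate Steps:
$K = 60$ ($K = 367 - 307 = 60$)
$\frac{2548455}{q{\left(K \right)}} - \frac{4847195}{B{\left(-696 \right)}} = \frac{2548455}{1235} - \frac{4847195}{1054} = 2548455 \cdot \frac{1}{1235} - \frac{4847195}{1054} = \frac{39207}{19} - \frac{4847195}{1054} = - \frac{50772527}{20026}$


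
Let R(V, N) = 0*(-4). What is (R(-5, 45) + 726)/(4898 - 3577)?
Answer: 726/1321 ≈ 0.54958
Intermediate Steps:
R(V, N) = 0
(R(-5, 45) + 726)/(4898 - 3577) = (0 + 726)/(4898 - 3577) = 726/1321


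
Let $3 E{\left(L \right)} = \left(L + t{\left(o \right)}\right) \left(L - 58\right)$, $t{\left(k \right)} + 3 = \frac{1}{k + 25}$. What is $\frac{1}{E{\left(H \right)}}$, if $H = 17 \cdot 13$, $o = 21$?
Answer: $\frac{46}{544909} \approx 8.4418 \cdot 10^{-5}$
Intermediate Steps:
$t{\left(k \right)} = -3 + \frac{1}{25 + k}$ ($t{\left(k \right)} = -3 + \frac{1}{k + 25} = -3 + \frac{1}{25 + k}$)
$H = 221$
$E{\left(L \right)} = \frac{\left(-58 + L\right) \left(- \frac{137}{46} + L\right)}{3}$ ($E{\left(L \right)} = \frac{\left(L + \frac{-74 - 63}{25 + 21}\right) \left(L - 58\right)}{3} = \frac{\left(L + \frac{-74 - 63}{46}\right) \left(-58 + L\right)}{3} = \frac{\left(L + \frac{1}{46} \left(-137\right)\right) \left(-58 + L\right)}{3} = \frac{\left(L - \frac{137}{46}\right) \left(-58 + L\right)}{3} = \frac{\left(- \frac{137}{46} + L\right) \left(-58 + L\right)}{3} = \frac{\left(-58 + L\right) \left(- \frac{137}{46} + L\right)}{3}$)
$\frac{1}{E{\left(H \right)}} = \frac{1}{\frac{3973}{69} - \frac{206635}{46} + \frac{221^{2}}{3}} = \frac{1}{\frac{3973}{69} - \frac{206635}{46} + \frac{1}{3} \cdot 48841} = \frac{1}{\frac{3973}{69} - \frac{206635}{46} + \frac{48841}{3}} = \frac{1}{\frac{544909}{46}} = \frac{46}{544909}$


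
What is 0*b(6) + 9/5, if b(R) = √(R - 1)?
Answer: 9/5 ≈ 1.8000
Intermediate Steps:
b(R) = √(-1 + R)
0*b(6) + 9/5 = 0*√(-1 + 6) + 9/5 = 0*√5 + 9*(⅕) = 0 + 9/5 = 9/5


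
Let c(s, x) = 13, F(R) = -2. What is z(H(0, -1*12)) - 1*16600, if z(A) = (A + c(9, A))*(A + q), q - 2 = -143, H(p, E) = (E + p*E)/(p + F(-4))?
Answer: -19165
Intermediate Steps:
H(p, E) = (E + E*p)/(-2 + p) (H(p, E) = (E + p*E)/(p - 2) = (E + E*p)/(-2 + p))
q = -141 (q = 2 - 143 = -141)
z(A) = (-141 + A)*(13 + A) (z(A) = (A + 13)*(A - 141) = (13 + A)*(-141 + A) = (-141 + A)*(13 + A))
z(H(0, -1*12)) - 1*16600 = (-1833 + ((-1*12)*(1 + 0)/(-2 + 0))² - 128*(-1*12)*(1 + 0)/(-2 + 0)) - 1*16600 = (-1833 + (-12*1/(-2))² - (-1536)/(-2)) - 16600 = (-1833 + (-12*(-½)*1)² - (-1536)*(-1)/2) - 16600 = (-1833 + 6² - 128*6) - 16600 = (-1833 + 36 - 768) - 16600 = -2565 - 16600 = -19165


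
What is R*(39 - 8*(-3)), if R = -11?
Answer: -693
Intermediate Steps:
R*(39 - 8*(-3)) = -11*(39 - 8*(-3)) = -11*(39 + 24) = -11*63 = -693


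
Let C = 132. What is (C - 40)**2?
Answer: 8464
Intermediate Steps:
(C - 40)**2 = (132 - 40)**2 = 92**2 = 8464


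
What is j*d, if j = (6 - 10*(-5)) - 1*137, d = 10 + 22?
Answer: -2592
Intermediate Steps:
d = 32
j = -81 (j = (6 + 50) - 137 = 56 - 137 = -81)
j*d = -81*32 = -2592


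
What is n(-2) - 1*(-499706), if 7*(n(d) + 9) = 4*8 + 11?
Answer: 3497922/7 ≈ 4.9970e+5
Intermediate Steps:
n(d) = -20/7 (n(d) = -9 + (4*8 + 11)/7 = -9 + (32 + 11)/7 = -9 + (⅐)*43 = -9 + 43/7 = -20/7)
n(-2) - 1*(-499706) = -20/7 - 1*(-499706) = -20/7 + 499706 = 3497922/7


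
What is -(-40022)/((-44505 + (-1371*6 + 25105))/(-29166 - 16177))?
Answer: 907358773/13813 ≈ 65689.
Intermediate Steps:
-(-40022)/((-44505 + (-1371*6 + 25105))/(-29166 - 16177)) = -(-40022)/((-44505 + (-8226 + 25105))/(-45343)) = -(-40022)/((-44505 + 16879)*(-1/45343)) = -(-40022)/((-27626*(-1/45343))) = -(-40022)/27626/45343 = -(-40022)*45343/27626 = -1*(-907358773/13813) = 907358773/13813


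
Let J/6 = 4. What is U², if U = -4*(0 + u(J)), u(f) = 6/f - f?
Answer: 9025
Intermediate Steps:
J = 24 (J = 6*4 = 24)
u(f) = -f + 6/f
U = 95 (U = -4*(0 + (-1*24 + 6/24)) = -4*(0 + (-24 + 6*(1/24))) = -4*(0 + (-24 + ¼)) = -4*(0 - 95/4) = -4*(-95/4) = 95)
U² = 95² = 9025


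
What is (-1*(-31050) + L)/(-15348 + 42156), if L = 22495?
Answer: 53545/26808 ≈ 1.9974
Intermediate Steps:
(-1*(-31050) + L)/(-15348 + 42156) = (-1*(-31050) + 22495)/(-15348 + 42156) = (31050 + 22495)/26808 = 53545*(1/26808) = 53545/26808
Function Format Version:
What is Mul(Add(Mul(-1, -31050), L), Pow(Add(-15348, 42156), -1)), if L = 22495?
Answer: Rational(53545, 26808) ≈ 1.9974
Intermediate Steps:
Mul(Add(Mul(-1, -31050), L), Pow(Add(-15348, 42156), -1)) = Mul(Add(Mul(-1, -31050), 22495), Pow(Add(-15348, 42156), -1)) = Mul(Add(31050, 22495), Pow(26808, -1)) = Mul(53545, Rational(1, 26808)) = Rational(53545, 26808)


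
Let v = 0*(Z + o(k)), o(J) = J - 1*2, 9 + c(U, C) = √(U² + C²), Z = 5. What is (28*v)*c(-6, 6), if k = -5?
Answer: 0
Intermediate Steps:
c(U, C) = -9 + √(C² + U²) (c(U, C) = -9 + √(U² + C²) = -9 + √(C² + U²))
o(J) = -2 + J (o(J) = J - 2 = -2 + J)
v = 0 (v = 0*(5 + (-2 - 5)) = 0*(5 - 7) = 0*(-2) = 0)
(28*v)*c(-6, 6) = (28*0)*(-9 + √(6² + (-6)²)) = 0*(-9 + √(36 + 36)) = 0*(-9 + √72) = 0*(-9 + 6*√2) = 0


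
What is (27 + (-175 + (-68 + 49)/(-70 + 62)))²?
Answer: 1357225/64 ≈ 21207.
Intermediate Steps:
(27 + (-175 + (-68 + 49)/(-70 + 62)))² = (27 + (-175 - 19/(-8)))² = (27 + (-175 - 19*(-⅛)))² = (27 + (-175 + 19/8))² = (27 - 1381/8)² = (-1165/8)² = 1357225/64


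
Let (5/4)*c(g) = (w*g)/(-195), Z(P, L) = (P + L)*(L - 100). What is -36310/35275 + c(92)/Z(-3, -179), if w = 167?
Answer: -35996466218/34928282025 ≈ -1.0306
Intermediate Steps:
Z(P, L) = (-100 + L)*(L + P) (Z(P, L) = (L + P)*(-100 + L) = (-100 + L)*(L + P))
c(g) = -668*g/975 (c(g) = 4*((167*g)/(-195))/5 = 4*((167*g)*(-1/195))/5 = 4*(-167*g/195)/5 = -668*g/975)
-36310/35275 + c(92)/Z(-3, -179) = -36310/35275 + (-668/975*92)/((-179)² - 100*(-179) - 100*(-3) - 179*(-3)) = -36310*1/35275 - 61456/(975*(32041 + 17900 + 300 + 537)) = -7262/7055 - 61456/975/50778 = -7262/7055 - 61456/975*1/50778 = -7262/7055 - 30728/24754275 = -35996466218/34928282025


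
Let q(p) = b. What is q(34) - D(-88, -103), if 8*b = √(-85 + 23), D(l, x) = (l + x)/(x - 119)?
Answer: -191/222 + I*√62/8 ≈ -0.86036 + 0.98425*I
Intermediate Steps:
D(l, x) = (l + x)/(-119 + x)
b = I*√62/8 (b = √(-85 + 23)/8 = √(-62)/8 = (I*√62)/8 = I*√62/8 ≈ 0.98425*I)
q(p) = I*√62/8
q(34) - D(-88, -103) = I*√62/8 - (-88 - 103)/(-119 - 103) = I*√62/8 - (-191)/(-222) = I*√62/8 - (-1)*(-191)/222 = I*√62/8 - 1*191/222 = I*√62/8 - 191/222 = -191/222 + I*√62/8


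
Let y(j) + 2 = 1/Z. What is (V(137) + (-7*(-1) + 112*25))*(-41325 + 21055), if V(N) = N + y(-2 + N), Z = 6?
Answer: -178913155/3 ≈ -5.9638e+7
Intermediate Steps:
y(j) = -11/6 (y(j) = -2 + 1/6 = -2 + ⅙ = -11/6)
V(N) = -11/6 + N (V(N) = N - 11/6 = -11/6 + N)
(V(137) + (-7*(-1) + 112*25))*(-41325 + 21055) = ((-11/6 + 137) + (-7*(-1) + 112*25))*(-41325 + 21055) = (811/6 + (7 + 2800))*(-20270) = (811/6 + 2807)*(-20270) = (17653/6)*(-20270) = -178913155/3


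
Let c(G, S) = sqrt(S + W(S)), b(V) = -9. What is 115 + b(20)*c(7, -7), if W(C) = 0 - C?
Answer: 115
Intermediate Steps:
W(C) = -C
c(G, S) = 0 (c(G, S) = sqrt(S - S) = sqrt(0) = 0)
115 + b(20)*c(7, -7) = 115 - 9*0 = 115 + 0 = 115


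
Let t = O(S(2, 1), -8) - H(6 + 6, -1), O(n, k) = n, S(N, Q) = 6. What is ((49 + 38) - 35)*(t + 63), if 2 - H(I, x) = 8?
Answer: 3900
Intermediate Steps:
H(I, x) = -6 (H(I, x) = 2 - 1*8 = 2 - 8 = -6)
t = 12 (t = 6 - 1*(-6) = 6 + 6 = 12)
((49 + 38) - 35)*(t + 63) = ((49 + 38) - 35)*(12 + 63) = (87 - 35)*75 = 52*75 = 3900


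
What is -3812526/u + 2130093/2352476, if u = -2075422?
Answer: 956408413473/348741460348 ≈ 2.7425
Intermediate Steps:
-3812526/u + 2130093/2352476 = -3812526/(-2075422) + 2130093/2352476 = -3812526*(-1/2075422) + 2130093*(1/2352476) = 1906263/1037711 + 304299/336068 = 956408413473/348741460348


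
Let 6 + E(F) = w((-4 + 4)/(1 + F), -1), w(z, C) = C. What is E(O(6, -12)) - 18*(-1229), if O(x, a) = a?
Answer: 22115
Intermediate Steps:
E(F) = -7 (E(F) = -6 - 1 = -7)
E(O(6, -12)) - 18*(-1229) = -7 - 18*(-1229) = -7 + 22122 = 22115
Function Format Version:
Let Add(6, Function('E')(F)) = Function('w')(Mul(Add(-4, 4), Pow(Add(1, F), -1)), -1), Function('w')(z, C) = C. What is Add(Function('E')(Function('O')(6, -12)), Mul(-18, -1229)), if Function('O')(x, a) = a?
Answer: 22115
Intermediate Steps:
Function('E')(F) = -7 (Function('E')(F) = Add(-6, -1) = -7)
Add(Function('E')(Function('O')(6, -12)), Mul(-18, -1229)) = Add(-7, Mul(-18, -1229)) = Add(-7, 22122) = 22115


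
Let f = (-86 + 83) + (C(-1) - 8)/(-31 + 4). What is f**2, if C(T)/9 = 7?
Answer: 18496/729 ≈ 25.372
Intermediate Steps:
C(T) = 63 (C(T) = 9*7 = 63)
f = -136/27 (f = (-86 + 83) + (63 - 8)/(-31 + 4) = -3 + 55/(-27) = -3 + 55*(-1/27) = -3 - 55/27 = -136/27 ≈ -5.0370)
f**2 = (-136/27)**2 = 18496/729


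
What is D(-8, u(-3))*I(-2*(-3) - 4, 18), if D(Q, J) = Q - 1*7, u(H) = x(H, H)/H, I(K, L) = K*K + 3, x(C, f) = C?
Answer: -105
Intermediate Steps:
I(K, L) = 3 + K**2 (I(K, L) = K**2 + 3 = 3 + K**2)
u(H) = 1 (u(H) = H/H = 1)
D(Q, J) = -7 + Q (D(Q, J) = Q - 7 = -7 + Q)
D(-8, u(-3))*I(-2*(-3) - 4, 18) = (-7 - 8)*(3 + (-2*(-3) - 4)**2) = -15*(3 + (6 - 4)**2) = -15*(3 + 2**2) = -15*(3 + 4) = -15*7 = -105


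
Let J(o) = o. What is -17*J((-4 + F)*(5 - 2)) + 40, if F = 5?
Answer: -11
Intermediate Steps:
-17*J((-4 + F)*(5 - 2)) + 40 = -17*(-4 + 5)*(5 - 2) + 40 = -17*3 + 40 = -51 + 40 = -11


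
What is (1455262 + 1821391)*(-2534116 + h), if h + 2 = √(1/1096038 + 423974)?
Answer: -8303425347054 + 3276653*√56591074259513166/365346 ≈ -8.3013e+12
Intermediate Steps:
h = -2 + √56591074259513166/365346 (h = -2 + √(1/1096038 + 423974) = -2 + √(464691615013/1096038) = -2 + √56591074259513166/365346 ≈ 649.13)
(1455262 + 1821391)*(-2534116 + h) = (1455262 + 1821391)*(-2534116 + (-2 + √56591074259513166/365346)) = 3276653*(-2534118 + √56591074259513166/365346) = -8303425347054 + 3276653*√56591074259513166/365346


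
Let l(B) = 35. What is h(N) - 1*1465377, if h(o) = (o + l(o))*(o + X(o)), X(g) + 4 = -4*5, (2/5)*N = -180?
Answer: -1268667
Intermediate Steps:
N = -450 (N = (5/2)*(-180) = -450)
X(g) = -24 (X(g) = -4 - 4*5 = -4 - 20 = -24)
h(o) = (-24 + o)*(35 + o) (h(o) = (o + 35)*(o - 24) = (35 + o)*(-24 + o) = (-24 + o)*(35 + o))
h(N) - 1*1465377 = (-840 + (-450)² + 11*(-450)) - 1*1465377 = (-840 + 202500 - 4950) - 1465377 = 196710 - 1465377 = -1268667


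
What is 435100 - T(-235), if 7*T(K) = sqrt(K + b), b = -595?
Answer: 435100 - I*sqrt(830)/7 ≈ 4.351e+5 - 4.1157*I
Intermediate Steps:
T(K) = sqrt(-595 + K)/7 (T(K) = sqrt(K - 595)/7 = sqrt(-595 + K)/7)
435100 - T(-235) = 435100 - sqrt(-595 - 235)/7 = 435100 - sqrt(-830)/7 = 435100 - I*sqrt(830)/7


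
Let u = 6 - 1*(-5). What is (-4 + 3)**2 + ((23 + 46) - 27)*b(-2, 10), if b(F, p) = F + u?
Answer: 379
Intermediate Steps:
u = 11 (u = 6 + 5 = 11)
b(F, p) = 11 + F (b(F, p) = F + 11 = 11 + F)
(-4 + 3)**2 + ((23 + 46) - 27)*b(-2, 10) = (-4 + 3)**2 + ((23 + 46) - 27)*(11 - 2) = (-1)**2 + (69 - 27)*9 = 1 + 42*9 = 1 + 378 = 379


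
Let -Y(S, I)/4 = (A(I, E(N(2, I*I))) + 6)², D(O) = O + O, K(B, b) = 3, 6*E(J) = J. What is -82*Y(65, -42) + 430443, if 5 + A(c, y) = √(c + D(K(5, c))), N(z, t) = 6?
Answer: 418963 + 3936*I ≈ 4.1896e+5 + 3936.0*I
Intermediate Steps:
E(J) = J/6
D(O) = 2*O
A(c, y) = -5 + √(6 + c) (A(c, y) = -5 + √(c + 2*3) = -5 + √(c + 6) = -5 + √(6 + c))
Y(S, I) = -4*(1 + √(6 + I))² (Y(S, I) = -4*((-5 + √(6 + I)) + 6)² = -4*(1 + √(6 + I))²)
-82*Y(65, -42) + 430443 = -(-328)*(1 + √(6 - 42))² + 430443 = -(-328)*(1 + √(-36))² + 430443 = -(-328)*(1 + 6*I)² + 430443 = 328*(1 + 6*I)² + 430443 = 430443 + 328*(1 + 6*I)²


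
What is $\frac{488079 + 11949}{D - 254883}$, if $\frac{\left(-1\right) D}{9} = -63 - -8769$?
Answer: $- \frac{166676}{111079} \approx -1.5005$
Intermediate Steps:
$D = -78354$ ($D = - 9 \left(-63 - -8769\right) = - 9 \left(-63 + 8769\right) = \left(-9\right) 8706 = -78354$)
$\frac{488079 + 11949}{D - 254883} = \frac{488079 + 11949}{-78354 - 254883} = \frac{500028}{-333237} = 500028 \left(- \frac{1}{333237}\right) = - \frac{166676}{111079}$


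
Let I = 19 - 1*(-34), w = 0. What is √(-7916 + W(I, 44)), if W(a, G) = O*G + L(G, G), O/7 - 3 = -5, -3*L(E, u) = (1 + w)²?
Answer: I*√76791/3 ≈ 92.371*I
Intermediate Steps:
I = 53 (I = 19 + 34 = 53)
L(E, u) = -⅓ (L(E, u) = -(1 + 0)²/3 = -⅓*1² = -⅓*1 = -⅓)
O = -14 (O = 21 + 7*(-5) = 21 - 35 = -14)
W(a, G) = -⅓ - 14*G (W(a, G) = -14*G - ⅓ = -⅓ - 14*G)
√(-7916 + W(I, 44)) = √(-7916 + (-⅓ - 14*44)) = √(-7916 + (-⅓ - 616)) = √(-7916 - 1849/3) = √(-25597/3) = I*√76791/3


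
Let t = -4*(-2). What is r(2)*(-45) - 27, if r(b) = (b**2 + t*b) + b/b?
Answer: -972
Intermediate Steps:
t = 8
r(b) = 1 + b**2 + 8*b (r(b) = (b**2 + 8*b) + b/b = (b**2 + 8*b) + 1 = 1 + b**2 + 8*b)
r(2)*(-45) - 27 = (1 + 2**2 + 8*2)*(-45) - 27 = (1 + 4 + 16)*(-45) - 27 = 21*(-45) - 27 = -945 - 27 = -972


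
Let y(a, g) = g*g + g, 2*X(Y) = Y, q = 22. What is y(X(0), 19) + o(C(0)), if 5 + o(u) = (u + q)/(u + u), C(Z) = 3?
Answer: 2275/6 ≈ 379.17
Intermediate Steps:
X(Y) = Y/2
y(a, g) = g + g**2 (y(a, g) = g**2 + g = g + g**2)
o(u) = -5 + (22 + u)/(2*u) (o(u) = -5 + (u + 22)/(u + u) = -5 + (22 + u)/((2*u)) = -5 + (22 + u)*(1/(2*u)) = -5 + (22 + u)/(2*u))
y(X(0), 19) + o(C(0)) = 19*(1 + 19) + (-9/2 + 11/3) = 19*20 + (-9/2 + 11*(1/3)) = 380 + (-9/2 + 11/3) = 380 - 5/6 = 2275/6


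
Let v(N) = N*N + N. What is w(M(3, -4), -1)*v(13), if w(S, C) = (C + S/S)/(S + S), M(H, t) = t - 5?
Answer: 0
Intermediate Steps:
M(H, t) = -5 + t
w(S, C) = (1 + C)/(2*S) (w(S, C) = (C + 1)/((2*S)) = (1 + C)*(1/(2*S)) = (1 + C)/(2*S))
v(N) = N + N² (v(N) = N² + N = N + N²)
w(M(3, -4), -1)*v(13) = ((1 - 1)/(2*(-5 - 4)))*(13*(1 + 13)) = ((½)*0/(-9))*(13*14) = ((½)*(-⅑)*0)*182 = 0*182 = 0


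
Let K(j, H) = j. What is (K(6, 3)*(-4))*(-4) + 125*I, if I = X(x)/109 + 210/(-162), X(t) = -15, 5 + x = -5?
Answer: -244972/2943 ≈ -83.239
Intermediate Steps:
x = -10 (x = -5 - 5 = -10)
I = -4220/2943 (I = -15/109 + 210/(-162) = -15*1/109 + 210*(-1/162) = -15/109 - 35/27 = -4220/2943 ≈ -1.4339)
(K(6, 3)*(-4))*(-4) + 125*I = (6*(-4))*(-4) + 125*(-4220/2943) = -24*(-4) - 527500/2943 = 96 - 527500/2943 = -244972/2943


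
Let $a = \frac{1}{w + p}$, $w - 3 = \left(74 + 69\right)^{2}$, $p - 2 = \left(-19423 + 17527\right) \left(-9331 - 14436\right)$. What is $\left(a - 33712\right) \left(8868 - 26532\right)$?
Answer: $\frac{4474372190708864}{7513781} \approx 5.9549 \cdot 10^{8}$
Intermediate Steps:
$p = 45062234$ ($p = 2 + \left(-19423 + 17527\right) \left(-9331 - 14436\right) = 2 - -45062232 = 2 + 45062232 = 45062234$)
$w = 20452$ ($w = 3 + \left(74 + 69\right)^{2} = 3 + 143^{2} = 3 + 20449 = 20452$)
$a = \frac{1}{45082686}$ ($a = \frac{1}{20452 + 45062234} = \frac{1}{45082686} \approx 2.2181 \cdot 10^{-8}$)
$\left(a - 33712\right) \left(8868 - 26532\right) = \left(\frac{1}{45082686} - 33712\right) \left(8868 - 26532\right) = \left(- \frac{1519827510431}{45082686}\right) \left(-17664\right) = \frac{4474372190708864}{7513781}$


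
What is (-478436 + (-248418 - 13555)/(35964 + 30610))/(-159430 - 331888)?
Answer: 31851660237/32709004532 ≈ 0.97379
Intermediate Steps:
(-478436 + (-248418 - 13555)/(35964 + 30610))/(-159430 - 331888) = (-478436 - 261973/66574)/(-491318) = (-478436 - 261973*1/66574)*(-1/491318) = (-478436 - 261973/66574)*(-1/491318) = -31851660237/66574*(-1/491318) = 31851660237/32709004532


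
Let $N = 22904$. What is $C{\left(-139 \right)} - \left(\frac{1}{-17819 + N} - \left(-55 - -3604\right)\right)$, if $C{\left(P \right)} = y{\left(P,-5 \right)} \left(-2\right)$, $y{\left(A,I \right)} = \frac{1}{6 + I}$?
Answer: $\frac{18036494}{5085} \approx 3547.0$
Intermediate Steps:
$C{\left(P \right)} = -2$ ($C{\left(P \right)} = \frac{1}{6 - 5} \left(-2\right) = 1^{-1} \left(-2\right) = 1 \left(-2\right) = -2$)
$C{\left(-139 \right)} - \left(\frac{1}{-17819 + N} - \left(-55 - -3604\right)\right) = -2 - \left(\frac{1}{-17819 + 22904} - \left(-55 - -3604\right)\right) = -2 - \left(\frac{1}{5085} - \left(-55 + 3604\right)\right) = -2 - \left(\frac{1}{5085} - 3549\right) = -2 - - \frac{18046664}{5085} = -2 + \frac{18046664}{5085} = \frac{18036494}{5085}$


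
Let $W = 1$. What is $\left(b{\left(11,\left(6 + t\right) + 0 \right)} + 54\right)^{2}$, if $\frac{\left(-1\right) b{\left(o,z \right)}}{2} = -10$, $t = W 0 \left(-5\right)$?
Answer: $5476$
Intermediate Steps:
$t = 0$ ($t = 1 \cdot 0 \left(-5\right) = 0 \left(-5\right) = 0$)
$b{\left(o,z \right)} = 20$ ($b{\left(o,z \right)} = \left(-2\right) \left(-10\right) = 20$)
$\left(b{\left(11,\left(6 + t\right) + 0 \right)} + 54\right)^{2} = \left(20 + 54\right)^{2} = 74^{2} = 5476$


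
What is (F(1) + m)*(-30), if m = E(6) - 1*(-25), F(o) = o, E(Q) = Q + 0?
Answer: -960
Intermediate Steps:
E(Q) = Q
m = 31 (m = 6 - 1*(-25) = 6 + 25 = 31)
(F(1) + m)*(-30) = (1 + 31)*(-30) = 32*(-30) = -960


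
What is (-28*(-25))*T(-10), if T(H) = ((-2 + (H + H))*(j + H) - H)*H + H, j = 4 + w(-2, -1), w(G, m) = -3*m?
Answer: -539000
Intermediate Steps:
j = 7 (j = 4 - 3*(-1) = 4 + 3 = 7)
T(H) = H + H*(-H + (-2 + 2*H)*(7 + H)) (T(H) = ((-2 + (H + H))*(7 + H) - H)*H + H = ((-2 + 2*H)*(7 + H) - H)*H + H = (-H + (-2 + 2*H)*(7 + H))*H + H = H*(-H + (-2 + 2*H)*(7 + H)) + H = H + H*(-H + (-2 + 2*H)*(7 + H)))
(-28*(-25))*T(-10) = (-28*(-25))*(-10*(-13 + 2*(-10)² + 11*(-10))) = 700*(-10*(-13 + 2*100 - 110)) = 700*(-10*(-13 + 200 - 110)) = 700*(-10*77) = 700*(-770) = -539000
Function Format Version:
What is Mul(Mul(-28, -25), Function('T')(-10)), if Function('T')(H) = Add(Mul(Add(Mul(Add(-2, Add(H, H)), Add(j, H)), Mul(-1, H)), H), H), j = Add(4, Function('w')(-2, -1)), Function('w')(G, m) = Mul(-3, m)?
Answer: -539000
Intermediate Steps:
j = 7 (j = Add(4, Mul(-3, -1)) = Add(4, 3) = 7)
Function('T')(H) = Add(H, Mul(H, Add(Mul(-1, H), Mul(Add(-2, Mul(2, H)), Add(7, H))))) (Function('T')(H) = Add(Mul(Add(Mul(Add(-2, Add(H, H)), Add(7, H)), Mul(-1, H)), H), H) = Add(Mul(Add(Mul(Add(-2, Mul(2, H)), Add(7, H)), Mul(-1, H)), H), H) = Add(Mul(Add(Mul(-1, H), Mul(Add(-2, Mul(2, H)), Add(7, H))), H), H) = Add(Mul(H, Add(Mul(-1, H), Mul(Add(-2, Mul(2, H)), Add(7, H)))), H) = Add(H, Mul(H, Add(Mul(-1, H), Mul(Add(-2, Mul(2, H)), Add(7, H))))))
Mul(Mul(-28, -25), Function('T')(-10)) = Mul(Mul(-28, -25), Mul(-10, Add(-13, Mul(2, Pow(-10, 2)), Mul(11, -10)))) = Mul(700, Mul(-10, Add(-13, Mul(2, 100), -110))) = Mul(700, Mul(-10, Add(-13, 200, -110))) = Mul(700, Mul(-10, 77)) = Mul(700, -770) = -539000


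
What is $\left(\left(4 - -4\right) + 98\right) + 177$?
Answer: $283$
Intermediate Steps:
$\left(\left(4 - -4\right) + 98\right) + 177 = \left(\left(4 + 4\right) + 98\right) + 177 = \left(8 + 98\right) + 177 = 106 + 177 = 283$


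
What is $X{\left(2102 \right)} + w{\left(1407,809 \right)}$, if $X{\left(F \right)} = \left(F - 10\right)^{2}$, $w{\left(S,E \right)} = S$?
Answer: $4377871$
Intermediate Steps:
$X{\left(F \right)} = \left(-10 + F\right)^{2}$
$X{\left(2102 \right)} + w{\left(1407,809 \right)} = \left(-10 + 2102\right)^{2} + 1407 = 2092^{2} + 1407 = 4376464 + 1407 = 4377871$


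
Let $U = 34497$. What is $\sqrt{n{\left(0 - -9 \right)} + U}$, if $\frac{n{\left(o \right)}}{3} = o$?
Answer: $6 \sqrt{959} \approx 185.81$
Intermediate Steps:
$n{\left(o \right)} = 3 o$
$\sqrt{n{\left(0 - -9 \right)} + U} = \sqrt{3 \left(0 - -9\right) + 34497} = \sqrt{3 \left(0 + 9\right) + 34497} = \sqrt{3 \cdot 9 + 34497} = \sqrt{27 + 34497} = \sqrt{34524} = 6 \sqrt{959}$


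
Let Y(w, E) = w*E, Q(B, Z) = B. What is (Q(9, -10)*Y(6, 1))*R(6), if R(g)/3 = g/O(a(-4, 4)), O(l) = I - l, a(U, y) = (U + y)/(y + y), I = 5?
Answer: 972/5 ≈ 194.40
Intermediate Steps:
a(U, y) = (U + y)/(2*y) (a(U, y) = (U + y)/((2*y)) = (U + y)*(1/(2*y)) = (U + y)/(2*y))
O(l) = 5 - l
R(g) = 3*g/5 (R(g) = 3*(g/(5 - (-4 + 4)/(2*4))) = 3*(g/(5 - 0/(2*4))) = 3*(g/(5 - 1*0)) = 3*(g/(5 + 0)) = 3*(g/5) = 3*g/5)
Y(w, E) = E*w
(Q(9, -10)*Y(6, 1))*R(6) = (9*(1*6))*((3/5)*6) = (9*6)*(18/5) = 54*(18/5) = 972/5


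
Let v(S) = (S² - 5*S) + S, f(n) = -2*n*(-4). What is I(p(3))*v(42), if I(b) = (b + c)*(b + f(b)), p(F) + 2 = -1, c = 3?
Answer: 0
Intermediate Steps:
f(n) = 8*n
p(F) = -3 (p(F) = -2 - 1 = -3)
I(b) = 9*b*(3 + b) (I(b) = (b + 3)*(b + 8*b) = (3 + b)*(9*b) = 9*b*(3 + b))
v(S) = S² - 4*S
I(p(3))*v(42) = (9*(-3)*(3 - 3))*(42*(-4 + 42)) = (9*(-3)*0)*(42*38) = 0*1596 = 0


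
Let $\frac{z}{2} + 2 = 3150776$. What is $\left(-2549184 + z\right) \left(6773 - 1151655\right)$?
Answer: $-4296014001048$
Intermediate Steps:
$z = 6301548$ ($z = -4 + 2 \cdot 3150776 = -4 + 6301552 = 6301548$)
$\left(-2549184 + z\right) \left(6773 - 1151655\right) = \left(-2549184 + 6301548\right) \left(6773 - 1151655\right) = 3752364 \left(-1144882\right) = -4296014001048$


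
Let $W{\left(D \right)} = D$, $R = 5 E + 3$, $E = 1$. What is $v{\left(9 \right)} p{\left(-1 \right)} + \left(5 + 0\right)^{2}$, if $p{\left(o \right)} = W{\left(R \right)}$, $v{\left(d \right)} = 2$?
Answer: $41$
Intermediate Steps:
$R = 8$ ($R = 5 \cdot 1 + 3 = 5 + 3 = 8$)
$p{\left(o \right)} = 8$
$v{\left(9 \right)} p{\left(-1 \right)} + \left(5 + 0\right)^{2} = 2 \cdot 8 + \left(5 + 0\right)^{2} = 16 + 5^{2} = 16 + 25 = 41$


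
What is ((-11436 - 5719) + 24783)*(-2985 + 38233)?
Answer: 268871744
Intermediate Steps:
((-11436 - 5719) + 24783)*(-2985 + 38233) = (-17155 + 24783)*35248 = 7628*35248 = 268871744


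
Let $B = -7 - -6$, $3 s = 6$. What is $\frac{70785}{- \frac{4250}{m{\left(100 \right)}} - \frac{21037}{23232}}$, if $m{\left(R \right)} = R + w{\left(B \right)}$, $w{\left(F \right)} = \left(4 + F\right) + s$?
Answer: $- \frac{11511339840}{6729659} \approx -1710.5$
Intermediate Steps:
$s = 2$ ($s = \frac{1}{3} \cdot 6 = 2$)
$B = -1$ ($B = -7 + 6 = -1$)
$w{\left(F \right)} = 6 + F$ ($w{\left(F \right)} = \left(4 + F\right) + 2 = 6 + F$)
$m{\left(R \right)} = 5 + R$ ($m{\left(R \right)} = R + \left(6 - 1\right) = R + 5 = 5 + R$)
$\frac{70785}{- \frac{4250}{m{\left(100 \right)}} - \frac{21037}{23232}} = \frac{70785}{- \frac{4250}{5 + 100} - \frac{21037}{23232}} = \frac{70785}{- \frac{4250}{105} - \frac{21037}{23232}} = \frac{70785}{\left(-4250\right) \frac{1}{105} - \frac{21037}{23232}} = \frac{70785}{- \frac{850}{21} - \frac{21037}{23232}} = \frac{70785}{- \frac{6729659}{162624}} = 70785 \left(- \frac{162624}{6729659}\right) = - \frac{11511339840}{6729659}$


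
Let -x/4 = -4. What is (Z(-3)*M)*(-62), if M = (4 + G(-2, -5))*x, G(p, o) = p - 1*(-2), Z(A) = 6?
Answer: -23808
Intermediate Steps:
x = 16 (x = -4*(-4) = 16)
G(p, o) = 2 + p (G(p, o) = p + 2 = 2 + p)
M = 64 (M = (4 + (2 - 2))*16 = (4 + 0)*16 = 4*16 = 64)
(Z(-3)*M)*(-62) = (6*64)*(-62) = 384*(-62) = -23808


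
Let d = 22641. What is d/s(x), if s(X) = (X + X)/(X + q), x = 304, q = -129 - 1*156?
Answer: 22641/32 ≈ 707.53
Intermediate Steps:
q = -285 (q = -129 - 156 = -285)
s(X) = 2*X/(-285 + X) (s(X) = (X + X)/(X - 285) = (2*X)/(-285 + X) = 2*X/(-285 + X))
d/s(x) = 22641/((2*304/(-285 + 304))) = 22641/((2*304/19)) = 22641/((2*304*(1/19))) = 22641/32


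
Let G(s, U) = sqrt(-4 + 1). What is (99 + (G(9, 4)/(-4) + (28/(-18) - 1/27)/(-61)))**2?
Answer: 425596745629/43401744 - 81548*I*sqrt(3)/1647 ≈ 9806.0 - 85.759*I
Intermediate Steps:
G(s, U) = I*sqrt(3) (G(s, U) = sqrt(-3) = I*sqrt(3))
(99 + (G(9, 4)/(-4) + (28/(-18) - 1/27)/(-61)))**2 = (99 + ((I*sqrt(3))/(-4) + (28/(-18) - 1/27)/(-61)))**2 = (99 + ((I*sqrt(3))*(-1/4) + (28*(-1/18) - 1*1/27)*(-1/61)))**2 = (99 + (-I*sqrt(3)/4 + (-14/9 - 1/27)*(-1/61)))**2 = (99 + (-I*sqrt(3)/4 - 43/27*(-1/61)))**2 = (99 + (-I*sqrt(3)/4 + 43/1647))**2 = (99 + (43/1647 - I*sqrt(3)/4))**2 = (163096/1647 - I*sqrt(3)/4)**2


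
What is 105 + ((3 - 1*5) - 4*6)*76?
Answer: -1871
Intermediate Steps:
105 + ((3 - 1*5) - 4*6)*76 = 105 + ((3 - 5) - 24)*76 = 105 + (-2 - 24)*76 = 105 - 26*76 = 105 - 1976 = -1871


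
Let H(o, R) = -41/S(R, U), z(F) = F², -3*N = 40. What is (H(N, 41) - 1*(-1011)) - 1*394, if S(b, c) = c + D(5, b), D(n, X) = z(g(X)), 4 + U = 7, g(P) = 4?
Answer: 11682/19 ≈ 614.84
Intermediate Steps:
N = -40/3 (N = -⅓*40 = -40/3 ≈ -13.333)
U = 3 (U = -4 + 7 = 3)
D(n, X) = 16 (D(n, X) = 4² = 16)
S(b, c) = 16 + c (S(b, c) = c + 16 = 16 + c)
H(o, R) = -41/19 (H(o, R) = -41/(16 + 3) = -41/19)
(H(N, 41) - 1*(-1011)) - 1*394 = (-41/19 - 1*(-1011)) - 1*394 = (-41/19 + 1011) - 394 = 19168/19 - 394 = 11682/19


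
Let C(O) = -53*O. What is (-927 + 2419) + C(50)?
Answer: -1158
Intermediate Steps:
(-927 + 2419) + C(50) = (-927 + 2419) - 53*50 = 1492 - 2650 = -1158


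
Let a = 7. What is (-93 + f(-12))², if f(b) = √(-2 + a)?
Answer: (93 - √5)² ≈ 8238.1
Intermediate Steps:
f(b) = √5 (f(b) = √(-2 + 7) = √5)
(-93 + f(-12))² = (-93 + √5)²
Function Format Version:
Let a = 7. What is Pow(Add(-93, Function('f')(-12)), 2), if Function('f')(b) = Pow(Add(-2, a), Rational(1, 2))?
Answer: Pow(Add(93, Mul(-1, Pow(5, Rational(1, 2)))), 2) ≈ 8238.1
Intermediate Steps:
Function('f')(b) = Pow(5, Rational(1, 2)) (Function('f')(b) = Pow(Add(-2, 7), Rational(1, 2)) = Pow(5, Rational(1, 2)))
Pow(Add(-93, Function('f')(-12)), 2) = Pow(Add(-93, Pow(5, Rational(1, 2))), 2)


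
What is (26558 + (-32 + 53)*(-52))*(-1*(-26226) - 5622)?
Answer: 524701464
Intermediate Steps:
(26558 + (-32 + 53)*(-52))*(-1*(-26226) - 5622) = (26558 + 21*(-52))*(26226 - 5622) = (26558 - 1092)*20604 = 25466*20604 = 524701464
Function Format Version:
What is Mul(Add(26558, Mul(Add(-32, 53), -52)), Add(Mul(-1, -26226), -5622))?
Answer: 524701464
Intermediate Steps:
Mul(Add(26558, Mul(Add(-32, 53), -52)), Add(Mul(-1, -26226), -5622)) = Mul(Add(26558, Mul(21, -52)), Add(26226, -5622)) = Mul(Add(26558, -1092), 20604) = Mul(25466, 20604) = 524701464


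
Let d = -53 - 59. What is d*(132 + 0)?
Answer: -14784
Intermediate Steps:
d = -112
d*(132 + 0) = -112*(132 + 0) = -112*132 = -14784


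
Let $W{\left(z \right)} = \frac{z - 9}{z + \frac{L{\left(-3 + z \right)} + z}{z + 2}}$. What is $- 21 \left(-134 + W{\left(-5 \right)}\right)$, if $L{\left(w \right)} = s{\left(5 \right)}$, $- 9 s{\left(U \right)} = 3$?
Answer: $\frac{78960}{29} \approx 2722.8$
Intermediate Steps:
$s{\left(U \right)} = - \frac{1}{3}$ ($s{\left(U \right)} = \left(- \frac{1}{9}\right) 3 = - \frac{1}{3}$)
$L{\left(w \right)} = - \frac{1}{3}$
$W{\left(z \right)} = \frac{-9 + z}{z + \frac{- \frac{1}{3} + z}{2 + z}}$ ($W{\left(z \right)} = \frac{z - 9}{z + \frac{- \frac{1}{3} + z}{z + 2}} = \frac{-9 + z}{z + \frac{- \frac{1}{3} + z}{2 + z}}$)
$- 21 \left(-134 + W{\left(-5 \right)}\right) = - 21 \left(-134 + \frac{3 \left(-18 + \left(-5\right)^{2} - -35\right)}{-1 + 3 \left(-5\right)^{2} + 9 \left(-5\right)}\right) = - 21 \left(-134 + \frac{3 \left(-18 + 25 + 35\right)}{-1 + 3 \cdot 25 - 45}\right) = - 21 \left(-134 + 3 \frac{1}{-1 + 75 - 45} \cdot 42\right) = - 21 \left(-134 + 3 \cdot \frac{1}{29} \cdot 42\right) = - 21 \left(-134 + \frac{126}{29}\right) = \left(-21\right) \left(- \frac{3760}{29}\right) = \frac{78960}{29}$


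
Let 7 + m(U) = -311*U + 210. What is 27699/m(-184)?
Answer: 27699/57427 ≈ 0.48233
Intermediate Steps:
m(U) = 203 - 311*U (m(U) = -7 + (-311*U + 210) = -7 + (210 - 311*U) = 203 - 311*U)
27699/m(-184) = 27699/(203 - 311*(-184)) = 27699/(203 + 57224) = 27699/57427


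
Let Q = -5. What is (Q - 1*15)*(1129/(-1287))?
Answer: 22580/1287 ≈ 17.545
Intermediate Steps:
(Q - 1*15)*(1129/(-1287)) = (-5 - 1*15)*(1129/(-1287)) = (-5 - 15)*(1129*(-1/1287)) = -20*(-1129/1287) = 22580/1287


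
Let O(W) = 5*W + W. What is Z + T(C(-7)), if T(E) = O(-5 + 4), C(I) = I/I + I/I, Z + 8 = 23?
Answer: 9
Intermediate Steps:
O(W) = 6*W
Z = 15 (Z = -8 + 23 = 15)
C(I) = 2 (C(I) = 1 + 1 = 2)
T(E) = -6 (T(E) = 6*(-5 + 4) = 6*(-1) = -6)
Z + T(C(-7)) = 15 - 6 = 9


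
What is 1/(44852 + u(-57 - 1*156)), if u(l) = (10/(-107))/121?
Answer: 12947/580698834 ≈ 2.2296e-5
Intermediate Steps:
u(l) = -10/12947 (u(l) = (10*(-1/107))*(1/121) = -10/107*1/121 = -10/12947)
1/(44852 + u(-57 - 1*156)) = 1/(44852 - 10/12947) = 1/(580698834/12947) = 12947/580698834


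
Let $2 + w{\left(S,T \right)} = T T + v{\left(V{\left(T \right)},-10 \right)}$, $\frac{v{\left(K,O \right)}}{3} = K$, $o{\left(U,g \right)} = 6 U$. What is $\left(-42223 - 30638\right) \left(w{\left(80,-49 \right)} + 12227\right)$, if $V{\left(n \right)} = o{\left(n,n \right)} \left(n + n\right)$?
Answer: $-7363478382$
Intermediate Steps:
$V{\left(n \right)} = 12 n^{2}$ ($V{\left(n \right)} = 6 n \left(n + n\right) = 6 n 2 n = 12 n^{2}$)
$v{\left(K,O \right)} = 3 K$
$w{\left(S,T \right)} = -2 + 37 T^{2}$ ($w{\left(S,T \right)} = -2 + \left(T T + 3 \cdot 12 T^{2}\right) = -2 + \left(T^{2} + 36 T^{2}\right) = -2 + 37 T^{2}$)
$\left(-42223 - 30638\right) \left(w{\left(80,-49 \right)} + 12227\right) = \left(-42223 - 30638\right) \left(\left(-2 + 37 \left(-49\right)^{2}\right) + 12227\right) = - 72861 \left(\left(-2 + 37 \cdot 2401\right) + 12227\right) = - 72861 \left(\left(-2 + 88837\right) + 12227\right) = - 72861 \left(88835 + 12227\right) = \left(-72861\right) 101062 = -7363478382$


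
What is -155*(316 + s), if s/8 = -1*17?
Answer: -27900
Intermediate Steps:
s = -136 (s = 8*(-1*17) = 8*(-17) = -136)
-155*(316 + s) = -155*(316 - 136) = -155*180 = -27900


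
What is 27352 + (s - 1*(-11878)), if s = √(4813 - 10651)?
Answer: 39230 + I*√5838 ≈ 39230.0 + 76.407*I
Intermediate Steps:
s = I*√5838 (s = √(-5838) = I*√5838 ≈ 76.407*I)
27352 + (s - 1*(-11878)) = 27352 + (I*√5838 - 1*(-11878)) = 27352 + (I*√5838 + 11878) = 27352 + (11878 + I*√5838) = 39230 + I*√5838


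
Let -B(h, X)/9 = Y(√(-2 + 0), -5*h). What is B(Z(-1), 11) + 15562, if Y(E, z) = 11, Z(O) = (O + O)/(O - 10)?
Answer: 15463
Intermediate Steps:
Z(O) = 2*O/(-10 + O) (Z(O) = (2*O)/(-10 + O) = 2*O/(-10 + O))
B(h, X) = -99 (B(h, X) = -9*11 = -99)
B(Z(-1), 11) + 15562 = -99 + 15562 = 15463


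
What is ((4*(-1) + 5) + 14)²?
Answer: 225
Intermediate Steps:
((4*(-1) + 5) + 14)² = ((-4 + 5) + 14)² = (1 + 14)² = 15² = 225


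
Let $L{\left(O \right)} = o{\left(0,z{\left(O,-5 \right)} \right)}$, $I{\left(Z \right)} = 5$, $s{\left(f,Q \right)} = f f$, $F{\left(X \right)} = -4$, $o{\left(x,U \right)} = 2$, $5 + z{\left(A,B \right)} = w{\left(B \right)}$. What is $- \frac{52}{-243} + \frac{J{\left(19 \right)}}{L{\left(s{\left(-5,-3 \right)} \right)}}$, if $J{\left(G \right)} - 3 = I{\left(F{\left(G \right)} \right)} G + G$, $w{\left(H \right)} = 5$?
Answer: $\frac{28535}{486} \approx 58.714$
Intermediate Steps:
$z{\left(A,B \right)} = 0$ ($z{\left(A,B \right)} = -5 + 5 = 0$)
$s{\left(f,Q \right)} = f^{2}$
$L{\left(O \right)} = 2$
$J{\left(G \right)} = 3 + 6 G$ ($J{\left(G \right)} = 3 + \left(5 G + G\right) = 3 + 6 G$)
$- \frac{52}{-243} + \frac{J{\left(19 \right)}}{L{\left(s{\left(-5,-3 \right)} \right)}} = - \frac{52}{-243} + \frac{3 + 6 \cdot 19}{2} = \left(-52\right) \left(- \frac{1}{243}\right) + \left(3 + 114\right) \frac{1}{2} = \frac{52}{243} + 117 \cdot \frac{1}{2} = \frac{52}{243} + \frac{117}{2} = \frac{28535}{486}$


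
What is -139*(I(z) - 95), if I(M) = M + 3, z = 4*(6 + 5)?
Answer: 6672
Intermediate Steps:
z = 44 (z = 4*11 = 44)
I(M) = 3 + M
-139*(I(z) - 95) = -139*((3 + 44) - 95) = -139*(47 - 95) = -139*(-48) = 6672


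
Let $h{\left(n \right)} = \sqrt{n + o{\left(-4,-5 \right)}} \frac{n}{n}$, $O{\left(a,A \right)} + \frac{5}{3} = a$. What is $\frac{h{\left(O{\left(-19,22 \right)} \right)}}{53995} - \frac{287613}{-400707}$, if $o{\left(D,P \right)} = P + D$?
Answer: $\frac{31957}{44523} + \frac{i \sqrt{267}}{161985} \approx 0.71776 + 0.00010087 i$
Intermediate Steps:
$O{\left(a,A \right)} = - \frac{5}{3} + a$
$o{\left(D,P \right)} = D + P$
$h{\left(n \right)} = \sqrt{-9 + n}$ ($h{\left(n \right)} = \sqrt{n - 9} \frac{n}{n} = \sqrt{n - 9} \cdot 1 = \sqrt{-9 + n} 1 = \sqrt{-9 + n}$)
$\frac{h{\left(O{\left(-19,22 \right)} \right)}}{53995} - \frac{287613}{-400707} = \frac{\sqrt{-9 - \frac{62}{3}}}{53995} - \frac{287613}{-400707} = \sqrt{-9 - \frac{62}{3}} \cdot \frac{1}{53995} - - \frac{31957}{44523} = \sqrt{- \frac{89}{3}} \cdot \frac{1}{53995} + \frac{31957}{44523} = \frac{i \sqrt{267}}{3} \cdot \frac{1}{53995} + \frac{31957}{44523} = \frac{i \sqrt{267}}{161985} + \frac{31957}{44523} = \frac{31957}{44523} + \frac{i \sqrt{267}}{161985}$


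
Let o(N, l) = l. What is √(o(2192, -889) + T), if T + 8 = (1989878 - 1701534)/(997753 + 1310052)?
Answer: I*√4776724192743505/2307805 ≈ 29.948*I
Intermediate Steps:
T = -18174096/2307805 (T = -8 + (1989878 - 1701534)/(997753 + 1310052) = -8 + 288344/2307805 = -18174096/2307805 ≈ -7.8751)
√(o(2192, -889) + T) = √(-889 - 18174096/2307805) = √(-2069812741/2307805) = I*√4776724192743505/2307805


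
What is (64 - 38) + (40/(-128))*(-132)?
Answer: 269/4 ≈ 67.250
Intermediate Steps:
(64 - 38) + (40/(-128))*(-132) = 26 + (40*(-1/128))*(-132) = 26 - 5/16*(-132) = 26 + 165/4 = 269/4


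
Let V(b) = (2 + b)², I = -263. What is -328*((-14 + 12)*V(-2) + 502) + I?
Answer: -164919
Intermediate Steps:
-328*((-14 + 12)*V(-2) + 502) + I = -328*((-14 + 12)*(2 - 2)² + 502) - 263 = -328*(-2*0² + 502) - 263 = -328*(-2*0 + 502) - 263 = -328*(0 + 502) - 263 = -328*502 - 263 = -164656 - 263 = -164919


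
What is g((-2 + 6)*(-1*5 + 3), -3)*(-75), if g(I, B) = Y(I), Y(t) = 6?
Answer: -450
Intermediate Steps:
g(I, B) = 6
g((-2 + 6)*(-1*5 + 3), -3)*(-75) = 6*(-75) = -450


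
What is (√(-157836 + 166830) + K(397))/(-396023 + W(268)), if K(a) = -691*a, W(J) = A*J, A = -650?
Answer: 274327/570223 - √8994/570223 ≈ 0.48092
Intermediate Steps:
W(J) = -650*J
(√(-157836 + 166830) + K(397))/(-396023 + W(268)) = (√(-157836 + 166830) - 691*397)/(-396023 - 650*268) = (√8994 - 274327)/(-396023 - 174200) = (-274327 + √8994)/(-570223) = (-274327 + √8994)*(-1/570223) = 274327/570223 - √8994/570223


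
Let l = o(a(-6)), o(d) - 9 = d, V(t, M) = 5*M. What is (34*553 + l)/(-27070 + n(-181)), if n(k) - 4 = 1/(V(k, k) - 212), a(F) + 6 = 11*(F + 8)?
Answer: -21029759/30232723 ≈ -0.69560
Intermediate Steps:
a(F) = 82 + 11*F (a(F) = -6 + 11*(F + 8) = -6 + 11*(8 + F) = -6 + (88 + 11*F) = 82 + 11*F)
o(d) = 9 + d
n(k) = 4 + 1/(-212 + 5*k) (n(k) = 4 + 1/(5*k - 212) = 4 + 1/(-212 + 5*k))
l = 25 (l = 9 + (82 + 11*(-6)) = 9 + (82 - 66) = 9 + 16 = 25)
(34*553 + l)/(-27070 + n(-181)) = (34*553 + 25)/(-27070 + (-847 + 20*(-181))/(-212 + 5*(-181))) = (18802 + 25)/(-27070 + (-847 - 3620)/(-212 - 905)) = 18827/(-27070 - 4467/(-1117)) = 18827/(-27070 - 1/1117*(-4467)) = 18827/(-27070 + 4467/1117) = 18827/(-30232723/1117) = 18827*(-1117/30232723) = -21029759/30232723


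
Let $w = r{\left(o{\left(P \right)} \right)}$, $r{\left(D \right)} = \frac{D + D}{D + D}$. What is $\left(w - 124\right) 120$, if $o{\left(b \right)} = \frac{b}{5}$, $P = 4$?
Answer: $-14760$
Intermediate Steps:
$o{\left(b \right)} = \frac{b}{5}$
$r{\left(D \right)} = 1$ ($r{\left(D \right)} = \frac{2 D}{2 D} = 2 D \frac{1}{2 D} = 1$)
$w = 1$
$\left(w - 124\right) 120 = \left(1 - 124\right) 120 = \left(-123\right) 120 = -14760$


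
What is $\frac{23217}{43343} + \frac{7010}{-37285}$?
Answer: $\frac{112362283}{323208751} \approx 0.34765$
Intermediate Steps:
$\frac{23217}{43343} + \frac{7010}{-37285} = 23217 \cdot \frac{1}{43343} + 7010 \left(- \frac{1}{37285}\right) = \frac{23217}{43343} - \frac{1402}{7457} = \frac{112362283}{323208751}$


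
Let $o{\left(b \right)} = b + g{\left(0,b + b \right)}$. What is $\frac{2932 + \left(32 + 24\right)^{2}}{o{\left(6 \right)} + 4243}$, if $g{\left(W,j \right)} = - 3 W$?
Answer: $\frac{6068}{4249} \approx 1.4281$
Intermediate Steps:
$o{\left(b \right)} = b$ ($o{\left(b \right)} = b - 0 = b + 0 = b$)
$\frac{2932 + \left(32 + 24\right)^{2}}{o{\left(6 \right)} + 4243} = \frac{2932 + \left(32 + 24\right)^{2}}{6 + 4243} = \frac{2932 + 56^{2}}{4249} = \left(2932 + 3136\right) \frac{1}{4249} = 6068 \cdot \frac{1}{4249} = \frac{6068}{4249}$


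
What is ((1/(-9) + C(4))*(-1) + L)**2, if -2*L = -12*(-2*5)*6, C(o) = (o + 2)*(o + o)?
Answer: 13476241/81 ≈ 1.6637e+5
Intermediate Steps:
C(o) = 2*o*(2 + o) (C(o) = (2 + o)*(2*o) = 2*o*(2 + o))
L = -360 (L = -(-6)*-2*5*6 = -(-6)*(-10*6) = -(-6)*(-60) = -1/2*720 = -360)
((1/(-9) + C(4))*(-1) + L)**2 = ((1/(-9) + 2*4*(2 + 4))*(-1) - 360)**2 = ((-1/9 + 2*4*6)*(-1) - 360)**2 = ((-1/9 + 48)*(-1) - 360)**2 = ((431/9)*(-1) - 360)**2 = (-431/9 - 360)**2 = (-3671/9)**2 = 13476241/81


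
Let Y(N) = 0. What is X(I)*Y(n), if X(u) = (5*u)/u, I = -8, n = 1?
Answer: 0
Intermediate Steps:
X(u) = 5
X(I)*Y(n) = 5*0 = 0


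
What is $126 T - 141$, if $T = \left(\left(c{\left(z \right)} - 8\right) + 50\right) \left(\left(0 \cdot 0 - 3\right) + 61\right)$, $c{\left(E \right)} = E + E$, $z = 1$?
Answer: $321411$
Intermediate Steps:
$c{\left(E \right)} = 2 E$
$T = 2552$ ($T = \left(\left(2 \cdot 1 - 8\right) + 50\right) \left(\left(0 \cdot 0 - 3\right) + 61\right) = \left(\left(2 - 8\right) + 50\right) \left(\left(0 - 3\right) + 61\right) = \left(-6 + 50\right) \left(-3 + 61\right) = 44 \cdot 58 = 2552$)
$126 T - 141 = 126 \cdot 2552 - 141 = 321552 - 141 = 321411$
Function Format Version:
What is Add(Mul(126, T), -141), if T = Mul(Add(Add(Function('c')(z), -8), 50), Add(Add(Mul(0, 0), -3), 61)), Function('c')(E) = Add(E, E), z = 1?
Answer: 321411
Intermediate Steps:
Function('c')(E) = Mul(2, E)
T = 2552 (T = Mul(Add(Add(Mul(2, 1), -8), 50), Add(Add(Mul(0, 0), -3), 61)) = Mul(Add(Add(2, -8), 50), Add(Add(0, -3), 61)) = Mul(Add(-6, 50), Add(-3, 61)) = Mul(44, 58) = 2552)
Add(Mul(126, T), -141) = Add(Mul(126, 2552), -141) = Add(321552, -141) = 321411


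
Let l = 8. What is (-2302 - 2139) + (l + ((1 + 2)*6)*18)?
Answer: -4109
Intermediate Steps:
(-2302 - 2139) + (l + ((1 + 2)*6)*18) = (-2302 - 2139) + (8 + ((1 + 2)*6)*18) = -4441 + (8 + (3*6)*18) = -4441 + (8 + 18*18) = -4441 + (8 + 324) = -4441 + 332 = -4109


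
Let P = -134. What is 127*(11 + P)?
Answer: -15621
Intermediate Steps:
127*(11 + P) = 127*(11 - 134) = 127*(-123) = -15621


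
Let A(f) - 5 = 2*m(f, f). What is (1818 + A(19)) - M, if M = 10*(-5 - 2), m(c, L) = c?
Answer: 1931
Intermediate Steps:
A(f) = 5 + 2*f
M = -70 (M = 10*(-7) = -70)
(1818 + A(19)) - M = (1818 + (5 + 2*19)) - 1*(-70) = (1818 + (5 + 38)) + 70 = (1818 + 43) + 70 = 1861 + 70 = 1931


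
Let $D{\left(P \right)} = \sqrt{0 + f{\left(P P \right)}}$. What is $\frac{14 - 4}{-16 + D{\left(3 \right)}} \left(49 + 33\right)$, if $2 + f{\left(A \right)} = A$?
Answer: $- \frac{13120}{249} - \frac{820 \sqrt{7}}{249} \approx -61.404$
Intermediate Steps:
$f{\left(A \right)} = -2 + A$
$D{\left(P \right)} = \sqrt{-2 + P^{2}}$ ($D{\left(P \right)} = \sqrt{0 + \left(-2 + P P\right)} = \sqrt{0 + \left(-2 + P^{2}\right)} = \sqrt{-2 + P^{2}}$)
$\frac{14 - 4}{-16 + D{\left(3 \right)}} \left(49 + 33\right) = \frac{14 - 4}{-16 + \sqrt{-2 + 3^{2}}} \left(49 + 33\right) = \frac{10}{-16 + \sqrt{-2 + 9}} \cdot 82 = \frac{10}{-16 + \sqrt{7}} \cdot 82 = \frac{820}{-16 + \sqrt{7}}$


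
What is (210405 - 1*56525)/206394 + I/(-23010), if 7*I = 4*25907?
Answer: 40443502/395760495 ≈ 0.10219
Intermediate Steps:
I = 14804 (I = (4*25907)/7 = (⅐)*103628 = 14804)
(210405 - 1*56525)/206394 + I/(-23010) = (210405 - 1*56525)/206394 + 14804/(-23010) = (210405 - 56525)*(1/206394) + 14804*(-1/23010) = 153880*(1/206394) - 7402/11505 = 76940/103197 - 7402/11505 = 40443502/395760495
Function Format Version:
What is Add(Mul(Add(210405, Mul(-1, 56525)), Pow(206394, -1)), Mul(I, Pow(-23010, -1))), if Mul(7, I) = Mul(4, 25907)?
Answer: Rational(40443502, 395760495) ≈ 0.10219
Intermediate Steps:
I = 14804 (I = Mul(Rational(1, 7), Mul(4, 25907)) = Mul(Rational(1, 7), 103628) = 14804)
Add(Mul(Add(210405, Mul(-1, 56525)), Pow(206394, -1)), Mul(I, Pow(-23010, -1))) = Add(Mul(Add(210405, Mul(-1, 56525)), Pow(206394, -1)), Mul(14804, Pow(-23010, -1))) = Add(Mul(Add(210405, -56525), Rational(1, 206394)), Mul(14804, Rational(-1, 23010))) = Add(Mul(153880, Rational(1, 206394)), Rational(-7402, 11505)) = Add(Rational(76940, 103197), Rational(-7402, 11505)) = Rational(40443502, 395760495)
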